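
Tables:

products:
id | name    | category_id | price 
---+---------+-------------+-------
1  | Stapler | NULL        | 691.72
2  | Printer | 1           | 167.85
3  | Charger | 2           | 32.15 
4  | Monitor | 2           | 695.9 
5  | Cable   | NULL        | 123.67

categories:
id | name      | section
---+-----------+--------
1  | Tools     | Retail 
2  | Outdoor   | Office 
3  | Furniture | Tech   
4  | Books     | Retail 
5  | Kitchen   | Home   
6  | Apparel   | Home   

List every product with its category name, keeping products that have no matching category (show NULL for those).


LEFT JOIN keeps every row from products (the left table); where category_id has no match in categories, the category columns become NULL. Walk through each product:
  - product 1 (Stapler): category_id=NULL, no match -> kept with NULL
  - product 2 (Printer): category_id=1 -> matches Tools
  - product 3 (Charger): category_id=2 -> matches Outdoor
  - product 4 (Monitor): category_id=2 -> matches Outdoor
  - product 5 (Cable): category_id=NULL, no match -> kept with NULL
All 5 rows appear; 2 have NULL category.

SQL:
SELECT a.name, b.name AS category
FROM products a
LEFT JOIN categories b ON a.category_id = b.id

Result:
name    | category
--------+---------
Stapler | NULL    
Printer | Tools   
Charger | Outdoor 
Monitor | Outdoor 
Cable   | NULL    


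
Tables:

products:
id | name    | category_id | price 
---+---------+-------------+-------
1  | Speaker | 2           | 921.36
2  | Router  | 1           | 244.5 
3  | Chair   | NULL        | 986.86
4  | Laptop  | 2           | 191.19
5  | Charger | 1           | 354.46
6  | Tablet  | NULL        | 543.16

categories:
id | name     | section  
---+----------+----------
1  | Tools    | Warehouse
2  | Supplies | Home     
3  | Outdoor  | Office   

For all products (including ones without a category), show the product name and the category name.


LEFT JOIN keeps every row from products (the left table); where category_id has no match in categories, the category columns become NULL. Walk through each product:
  - product 1 (Speaker): category_id=2 -> matches Supplies
  - product 2 (Router): category_id=1 -> matches Tools
  - product 3 (Chair): category_id=NULL, no match -> kept with NULL
  - product 4 (Laptop): category_id=2 -> matches Supplies
  - product 5 (Charger): category_id=1 -> matches Tools
  - product 6 (Tablet): category_id=NULL, no match -> kept with NULL
All 6 rows appear; 2 have NULL category.

SQL:
SELECT a.name, b.name AS category
FROM products a
LEFT JOIN categories b ON a.category_id = b.id

Result:
name    | category
--------+---------
Speaker | Supplies
Router  | Tools   
Chair   | NULL    
Laptop  | Supplies
Charger | Tools   
Tablet  | NULL    


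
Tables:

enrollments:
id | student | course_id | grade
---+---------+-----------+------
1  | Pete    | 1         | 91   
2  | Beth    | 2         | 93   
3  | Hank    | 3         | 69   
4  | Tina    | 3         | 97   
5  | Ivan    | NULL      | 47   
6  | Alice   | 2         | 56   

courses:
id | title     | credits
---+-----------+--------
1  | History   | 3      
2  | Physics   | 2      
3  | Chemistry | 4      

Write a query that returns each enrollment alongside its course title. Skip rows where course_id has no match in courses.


INNER JOIN keeps only enrollments rows whose course_id matches an id in courses. Walk through each enrollment:
  - enrollment 1 (Pete): course_id=1 -> matches History
  - enrollment 2 (Beth): course_id=2 -> matches Physics
  - enrollment 3 (Hank): course_id=3 -> matches Chemistry
  - enrollment 4 (Tina): course_id=3 -> matches Chemistry
  - enrollment 5 (Ivan): course_id=NULL, no match -> dropped
  - enrollment 6 (Alice): course_id=2 -> matches Physics
So 1 of 6 rows is dropped.

SQL:
SELECT a.student, b.title AS course
FROM enrollments a
INNER JOIN courses b ON a.course_id = b.id

Result:
student | course   
--------+----------
Pete    | History  
Beth    | Physics  
Hank    | Chemistry
Tina    | Chemistry
Alice   | Physics  


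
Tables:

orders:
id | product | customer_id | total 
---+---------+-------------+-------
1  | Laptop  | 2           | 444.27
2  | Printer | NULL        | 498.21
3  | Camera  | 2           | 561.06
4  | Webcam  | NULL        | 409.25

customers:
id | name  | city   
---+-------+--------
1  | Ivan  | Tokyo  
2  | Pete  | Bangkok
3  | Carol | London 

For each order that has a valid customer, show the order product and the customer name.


INNER JOIN keeps only orders rows whose customer_id matches an id in customers. Walk through each order:
  - order 1 (Laptop): customer_id=2 -> matches Pete
  - order 2 (Printer): customer_id=NULL, no match -> dropped
  - order 3 (Camera): customer_id=2 -> matches Pete
  - order 4 (Webcam): customer_id=NULL, no match -> dropped
So 2 of 4 rows are dropped.

SQL:
SELECT a.product, b.name AS customer
FROM orders a
INNER JOIN customers b ON a.customer_id = b.id

Result:
product | customer
--------+---------
Laptop  | Pete    
Camera  | Pete    


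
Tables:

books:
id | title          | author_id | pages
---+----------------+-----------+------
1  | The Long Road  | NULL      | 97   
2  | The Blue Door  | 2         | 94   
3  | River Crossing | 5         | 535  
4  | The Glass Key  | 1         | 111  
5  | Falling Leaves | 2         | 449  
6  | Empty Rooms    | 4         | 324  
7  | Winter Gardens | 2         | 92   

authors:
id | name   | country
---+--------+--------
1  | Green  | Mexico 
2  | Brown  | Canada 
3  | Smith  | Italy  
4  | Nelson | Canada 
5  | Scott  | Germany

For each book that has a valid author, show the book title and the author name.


INNER JOIN keeps only books rows whose author_id matches an id in authors. Walk through each book:
  - book 1 (The Long Road): author_id=NULL, no match -> dropped
  - book 2 (The Blue Door): author_id=2 -> matches Brown
  - book 3 (River Crossing): author_id=5 -> matches Scott
  - book 4 (The Glass Key): author_id=1 -> matches Green
  - book 5 (Falling Leaves): author_id=2 -> matches Brown
  - book 6 (Empty Rooms): author_id=4 -> matches Nelson
  - book 7 (Winter Gardens): author_id=2 -> matches Brown
So 1 of 7 rows is dropped.

SQL:
SELECT a.title, b.name AS author
FROM books a
INNER JOIN authors b ON a.author_id = b.id

Result:
title          | author
---------------+-------
The Blue Door  | Brown 
River Crossing | Scott 
The Glass Key  | Green 
Falling Leaves | Brown 
Empty Rooms    | Nelson
Winter Gardens | Brown 


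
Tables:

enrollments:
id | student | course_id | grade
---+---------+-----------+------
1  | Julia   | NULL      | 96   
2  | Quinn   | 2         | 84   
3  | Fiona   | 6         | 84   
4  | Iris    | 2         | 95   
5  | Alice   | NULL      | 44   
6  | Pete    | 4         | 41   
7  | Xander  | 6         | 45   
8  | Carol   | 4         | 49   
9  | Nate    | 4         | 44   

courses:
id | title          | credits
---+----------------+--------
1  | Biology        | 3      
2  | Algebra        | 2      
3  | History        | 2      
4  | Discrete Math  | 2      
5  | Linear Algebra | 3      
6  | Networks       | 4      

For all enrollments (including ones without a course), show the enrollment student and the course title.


LEFT JOIN keeps every row from enrollments (the left table); where course_id has no match in courses, the course columns become NULL. Walk through each enrollment:
  - enrollment 1 (Julia): course_id=NULL, no match -> kept with NULL
  - enrollment 2 (Quinn): course_id=2 -> matches Algebra
  - enrollment 3 (Fiona): course_id=6 -> matches Networks
  - enrollment 4 (Iris): course_id=2 -> matches Algebra
  - enrollment 5 (Alice): course_id=NULL, no match -> kept with NULL
  - enrollment 6 (Pete): course_id=4 -> matches Discrete Math
  - enrollment 7 (Xander): course_id=6 -> matches Networks
  - enrollment 8 (Carol): course_id=4 -> matches Discrete Math
  - enrollment 9 (Nate): course_id=4 -> matches Discrete Math
All 9 rows appear; 2 have NULL course.

SQL:
SELECT a.student, b.title AS course
FROM enrollments a
LEFT JOIN courses b ON a.course_id = b.id

Result:
student | course       
--------+--------------
Julia   | NULL         
Quinn   | Algebra      
Fiona   | Networks     
Iris    | Algebra      
Alice   | NULL         
Pete    | Discrete Math
Xander  | Networks     
Carol   | Discrete Math
Nate    | Discrete Math


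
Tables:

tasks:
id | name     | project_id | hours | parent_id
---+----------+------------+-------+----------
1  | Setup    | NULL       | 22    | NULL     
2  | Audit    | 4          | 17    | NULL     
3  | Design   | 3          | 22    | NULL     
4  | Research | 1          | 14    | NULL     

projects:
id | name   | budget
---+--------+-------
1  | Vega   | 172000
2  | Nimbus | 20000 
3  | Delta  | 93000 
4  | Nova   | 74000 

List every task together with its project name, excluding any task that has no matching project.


INNER JOIN keeps only tasks rows whose project_id matches an id in projects. Walk through each task:
  - task 1 (Setup): project_id=NULL, no match -> dropped
  - task 2 (Audit): project_id=4 -> matches Nova
  - task 3 (Design): project_id=3 -> matches Delta
  - task 4 (Research): project_id=1 -> matches Vega
So 1 of 4 rows is dropped.

SQL:
SELECT a.name, b.name AS project
FROM tasks a
INNER JOIN projects b ON a.project_id = b.id

Result:
name     | project
---------+--------
Audit    | Nova   
Design   | Delta  
Research | Vega   


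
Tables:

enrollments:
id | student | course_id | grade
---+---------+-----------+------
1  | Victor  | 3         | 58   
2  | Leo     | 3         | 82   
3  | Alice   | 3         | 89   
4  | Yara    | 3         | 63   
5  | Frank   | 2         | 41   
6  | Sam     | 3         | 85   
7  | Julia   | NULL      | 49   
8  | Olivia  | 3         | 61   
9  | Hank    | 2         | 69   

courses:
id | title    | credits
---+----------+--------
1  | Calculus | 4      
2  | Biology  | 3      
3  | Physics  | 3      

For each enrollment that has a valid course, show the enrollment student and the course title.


INNER JOIN keeps only enrollments rows whose course_id matches an id in courses. Walk through each enrollment:
  - enrollment 1 (Victor): course_id=3 -> matches Physics
  - enrollment 2 (Leo): course_id=3 -> matches Physics
  - enrollment 3 (Alice): course_id=3 -> matches Physics
  - enrollment 4 (Yara): course_id=3 -> matches Physics
  - enrollment 5 (Frank): course_id=2 -> matches Biology
  - enrollment 6 (Sam): course_id=3 -> matches Physics
  - enrollment 7 (Julia): course_id=NULL, no match -> dropped
  - enrollment 8 (Olivia): course_id=3 -> matches Physics
  - enrollment 9 (Hank): course_id=2 -> matches Biology
So 1 of 9 rows is dropped.

SQL:
SELECT a.student, b.title AS course
FROM enrollments a
INNER JOIN courses b ON a.course_id = b.id

Result:
student | course 
--------+--------
Victor  | Physics
Leo     | Physics
Alice   | Physics
Yara    | Physics
Frank   | Biology
Sam     | Physics
Olivia  | Physics
Hank    | Biology


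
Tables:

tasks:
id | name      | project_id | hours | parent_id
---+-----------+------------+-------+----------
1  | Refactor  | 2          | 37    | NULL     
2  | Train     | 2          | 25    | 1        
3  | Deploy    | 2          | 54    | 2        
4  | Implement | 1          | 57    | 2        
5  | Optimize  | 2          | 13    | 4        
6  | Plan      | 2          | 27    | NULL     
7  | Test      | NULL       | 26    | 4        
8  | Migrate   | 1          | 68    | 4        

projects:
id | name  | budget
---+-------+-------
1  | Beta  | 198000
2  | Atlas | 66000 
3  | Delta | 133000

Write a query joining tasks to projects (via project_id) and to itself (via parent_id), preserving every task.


Two LEFT JOINs from the same base table tasks: one to projects via project_id, one to tasks itself via parent_id. Both are LEFT so every task is preserved.
Match against projects:
  - task 1 (Refactor): project_id=2 -> matches Atlas
  - task 2 (Train): project_id=2 -> matches Atlas
  - task 3 (Deploy): project_id=2 -> matches Atlas
  - task 4 (Implement): project_id=1 -> matches Beta
  - task 5 (Optimize): project_id=2 -> matches Atlas
  - task 6 (Plan): project_id=2 -> matches Atlas
  - task 7 (Test): project_id=NULL, no match -> kept with NULL
  - task 8 (Migrate): project_id=1 -> matches Beta
Match against tasks (self):
  - task 1 (Refactor): parent_id=NULL -> NULL
  - task 2 (Train): parent_id=1 -> Refactor
  - task 3 (Deploy): parent_id=2 -> Train
  - task 4 (Implement): parent_id=2 -> Train
  - task 5 (Optimize): parent_id=4 -> Implement
  - task 6 (Plan): parent_id=NULL -> NULL
  - task 7 (Test): parent_id=4 -> Implement
  - task 8 (Migrate): parent_id=4 -> Implement

SQL:
SELECT a.name, b.name AS project, c.name AS parent
FROM tasks a
LEFT JOIN projects b ON a.project_id = b.id
LEFT JOIN tasks c ON a.parent_id = c.id

Result:
name      | project | parent   
----------+---------+----------
Refactor  | Atlas   | NULL     
Train     | Atlas   | Refactor 
Deploy    | Atlas   | Train    
Implement | Beta    | Train    
Optimize  | Atlas   | Implement
Plan      | Atlas   | NULL     
Test      | NULL    | Implement
Migrate   | Beta    | Implement


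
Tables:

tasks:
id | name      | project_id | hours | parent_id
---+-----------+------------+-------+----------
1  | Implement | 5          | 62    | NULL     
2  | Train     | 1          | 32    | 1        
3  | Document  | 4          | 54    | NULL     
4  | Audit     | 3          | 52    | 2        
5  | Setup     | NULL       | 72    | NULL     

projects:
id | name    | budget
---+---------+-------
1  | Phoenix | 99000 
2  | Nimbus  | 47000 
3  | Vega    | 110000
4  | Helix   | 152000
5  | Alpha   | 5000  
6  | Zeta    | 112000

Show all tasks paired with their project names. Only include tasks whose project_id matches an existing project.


INNER JOIN keeps only tasks rows whose project_id matches an id in projects. Walk through each task:
  - task 1 (Implement): project_id=5 -> matches Alpha
  - task 2 (Train): project_id=1 -> matches Phoenix
  - task 3 (Document): project_id=4 -> matches Helix
  - task 4 (Audit): project_id=3 -> matches Vega
  - task 5 (Setup): project_id=NULL, no match -> dropped
So 1 of 5 rows is dropped.

SQL:
SELECT a.name, b.name AS project
FROM tasks a
INNER JOIN projects b ON a.project_id = b.id

Result:
name      | project
----------+--------
Implement | Alpha  
Train     | Phoenix
Document  | Helix  
Audit     | Vega   


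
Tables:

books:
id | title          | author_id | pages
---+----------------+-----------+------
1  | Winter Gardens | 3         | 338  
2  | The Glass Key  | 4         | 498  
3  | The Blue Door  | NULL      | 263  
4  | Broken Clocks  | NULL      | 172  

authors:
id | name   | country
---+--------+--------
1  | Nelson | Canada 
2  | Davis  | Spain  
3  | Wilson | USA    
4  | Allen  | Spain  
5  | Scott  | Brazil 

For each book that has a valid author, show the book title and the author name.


INNER JOIN keeps only books rows whose author_id matches an id in authors. Walk through each book:
  - book 1 (Winter Gardens): author_id=3 -> matches Wilson
  - book 2 (The Glass Key): author_id=4 -> matches Allen
  - book 3 (The Blue Door): author_id=NULL, no match -> dropped
  - book 4 (Broken Clocks): author_id=NULL, no match -> dropped
So 2 of 4 rows are dropped.

SQL:
SELECT a.title, b.name AS author
FROM books a
INNER JOIN authors b ON a.author_id = b.id

Result:
title          | author
---------------+-------
Winter Gardens | Wilson
The Glass Key  | Allen 


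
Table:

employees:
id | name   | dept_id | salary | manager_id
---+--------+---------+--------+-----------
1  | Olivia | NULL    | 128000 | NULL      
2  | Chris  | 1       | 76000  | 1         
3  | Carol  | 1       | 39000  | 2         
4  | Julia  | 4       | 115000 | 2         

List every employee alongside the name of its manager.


This is a self-join: employees is joined to a second copy of itself, matching each row's manager_id to another row's id. Use LEFT JOIN so rows with manager_id=NULL are kept.
  - employee 1 (Olivia): manager_id=NULL -> NULL
  - employee 2 (Chris): manager_id=1 -> Olivia
  - employee 3 (Carol): manager_id=2 -> Chris
  - employee 4 (Julia): manager_id=2 -> Chris

SQL:
SELECT a.name AS item, b.name AS manager
FROM employees a
LEFT JOIN employees b ON a.manager_id = b.id

Result:
item   | manager
-------+--------
Olivia | NULL   
Chris  | Olivia 
Carol  | Chris  
Julia  | Chris  


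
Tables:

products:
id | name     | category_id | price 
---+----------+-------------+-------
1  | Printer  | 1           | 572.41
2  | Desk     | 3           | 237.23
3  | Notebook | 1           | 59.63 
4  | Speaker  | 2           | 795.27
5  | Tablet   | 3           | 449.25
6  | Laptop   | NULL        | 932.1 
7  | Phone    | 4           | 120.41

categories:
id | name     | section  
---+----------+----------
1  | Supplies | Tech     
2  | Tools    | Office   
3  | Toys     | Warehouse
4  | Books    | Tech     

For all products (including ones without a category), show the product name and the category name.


LEFT JOIN keeps every row from products (the left table); where category_id has no match in categories, the category columns become NULL. Walk through each product:
  - product 1 (Printer): category_id=1 -> matches Supplies
  - product 2 (Desk): category_id=3 -> matches Toys
  - product 3 (Notebook): category_id=1 -> matches Supplies
  - product 4 (Speaker): category_id=2 -> matches Tools
  - product 5 (Tablet): category_id=3 -> matches Toys
  - product 6 (Laptop): category_id=NULL, no match -> kept with NULL
  - product 7 (Phone): category_id=4 -> matches Books
All 7 rows appear; 1 has NULL category.

SQL:
SELECT a.name, b.name AS category
FROM products a
LEFT JOIN categories b ON a.category_id = b.id

Result:
name     | category
---------+---------
Printer  | Supplies
Desk     | Toys    
Notebook | Supplies
Speaker  | Tools   
Tablet   | Toys    
Laptop   | NULL    
Phone    | Books   


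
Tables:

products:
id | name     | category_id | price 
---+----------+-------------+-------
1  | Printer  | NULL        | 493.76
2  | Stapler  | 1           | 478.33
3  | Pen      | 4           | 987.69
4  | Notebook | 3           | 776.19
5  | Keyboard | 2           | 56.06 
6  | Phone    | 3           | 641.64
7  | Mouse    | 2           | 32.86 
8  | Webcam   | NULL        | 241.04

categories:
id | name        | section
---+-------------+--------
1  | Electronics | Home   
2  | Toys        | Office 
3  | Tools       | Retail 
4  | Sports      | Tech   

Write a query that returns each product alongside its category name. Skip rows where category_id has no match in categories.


INNER JOIN keeps only products rows whose category_id matches an id in categories. Walk through each product:
  - product 1 (Printer): category_id=NULL, no match -> dropped
  - product 2 (Stapler): category_id=1 -> matches Electronics
  - product 3 (Pen): category_id=4 -> matches Sports
  - product 4 (Notebook): category_id=3 -> matches Tools
  - product 5 (Keyboard): category_id=2 -> matches Toys
  - product 6 (Phone): category_id=3 -> matches Tools
  - product 7 (Mouse): category_id=2 -> matches Toys
  - product 8 (Webcam): category_id=NULL, no match -> dropped
So 2 of 8 rows are dropped.

SQL:
SELECT a.name, b.name AS category
FROM products a
INNER JOIN categories b ON a.category_id = b.id

Result:
name     | category   
---------+------------
Stapler  | Electronics
Pen      | Sports     
Notebook | Tools      
Keyboard | Toys       
Phone    | Tools      
Mouse    | Toys       


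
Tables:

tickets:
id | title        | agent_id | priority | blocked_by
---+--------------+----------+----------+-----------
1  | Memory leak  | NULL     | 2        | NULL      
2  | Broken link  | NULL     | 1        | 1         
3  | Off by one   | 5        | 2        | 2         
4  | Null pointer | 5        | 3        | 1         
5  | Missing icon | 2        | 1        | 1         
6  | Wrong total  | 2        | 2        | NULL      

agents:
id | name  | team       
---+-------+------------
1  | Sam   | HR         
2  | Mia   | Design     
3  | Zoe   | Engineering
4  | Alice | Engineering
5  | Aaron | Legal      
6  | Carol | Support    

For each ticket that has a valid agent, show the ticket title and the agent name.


INNER JOIN keeps only tickets rows whose agent_id matches an id in agents. Walk through each ticket:
  - ticket 1 (Memory leak): agent_id=NULL, no match -> dropped
  - ticket 2 (Broken link): agent_id=NULL, no match -> dropped
  - ticket 3 (Off by one): agent_id=5 -> matches Aaron
  - ticket 4 (Null pointer): agent_id=5 -> matches Aaron
  - ticket 5 (Missing icon): agent_id=2 -> matches Mia
  - ticket 6 (Wrong total): agent_id=2 -> matches Mia
So 2 of 6 rows are dropped.

SQL:
SELECT a.title, b.name AS agent
FROM tickets a
INNER JOIN agents b ON a.agent_id = b.id

Result:
title        | agent
-------------+------
Off by one   | Aaron
Null pointer | Aaron
Missing icon | Mia  
Wrong total  | Mia  


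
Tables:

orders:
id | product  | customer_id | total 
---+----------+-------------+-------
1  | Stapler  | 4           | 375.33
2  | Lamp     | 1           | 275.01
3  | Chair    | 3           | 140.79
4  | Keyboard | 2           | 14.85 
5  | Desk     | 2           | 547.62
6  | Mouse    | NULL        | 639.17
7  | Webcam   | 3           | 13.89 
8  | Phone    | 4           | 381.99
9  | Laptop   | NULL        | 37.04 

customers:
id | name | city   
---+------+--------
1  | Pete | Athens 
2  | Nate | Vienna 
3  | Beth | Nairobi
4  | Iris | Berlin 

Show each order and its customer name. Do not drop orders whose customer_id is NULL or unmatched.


LEFT JOIN keeps every row from orders (the left table); where customer_id has no match in customers, the customer columns become NULL. Walk through each order:
  - order 1 (Stapler): customer_id=4 -> matches Iris
  - order 2 (Lamp): customer_id=1 -> matches Pete
  - order 3 (Chair): customer_id=3 -> matches Beth
  - order 4 (Keyboard): customer_id=2 -> matches Nate
  - order 5 (Desk): customer_id=2 -> matches Nate
  - order 6 (Mouse): customer_id=NULL, no match -> kept with NULL
  - order 7 (Webcam): customer_id=3 -> matches Beth
  - order 8 (Phone): customer_id=4 -> matches Iris
  - order 9 (Laptop): customer_id=NULL, no match -> kept with NULL
All 9 rows appear; 2 have NULL customer.

SQL:
SELECT a.product, b.name AS customer
FROM orders a
LEFT JOIN customers b ON a.customer_id = b.id

Result:
product  | customer
---------+---------
Stapler  | Iris    
Lamp     | Pete    
Chair    | Beth    
Keyboard | Nate    
Desk     | Nate    
Mouse    | NULL    
Webcam   | Beth    
Phone    | Iris    
Laptop   | NULL    


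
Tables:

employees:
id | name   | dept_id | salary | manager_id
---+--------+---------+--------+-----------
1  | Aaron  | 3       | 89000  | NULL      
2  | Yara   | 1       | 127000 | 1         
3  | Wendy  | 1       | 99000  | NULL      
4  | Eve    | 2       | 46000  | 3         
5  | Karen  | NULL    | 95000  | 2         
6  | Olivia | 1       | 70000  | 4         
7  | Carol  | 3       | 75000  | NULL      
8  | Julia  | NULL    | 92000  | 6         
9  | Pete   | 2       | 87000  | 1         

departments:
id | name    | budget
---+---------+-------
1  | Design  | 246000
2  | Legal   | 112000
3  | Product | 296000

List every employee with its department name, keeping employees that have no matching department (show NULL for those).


LEFT JOIN keeps every row from employees (the left table); where dept_id has no match in departments, the department columns become NULL. Walk through each employee:
  - employee 1 (Aaron): dept_id=3 -> matches Product
  - employee 2 (Yara): dept_id=1 -> matches Design
  - employee 3 (Wendy): dept_id=1 -> matches Design
  - employee 4 (Eve): dept_id=2 -> matches Legal
  - employee 5 (Karen): dept_id=NULL, no match -> kept with NULL
  - employee 6 (Olivia): dept_id=1 -> matches Design
  - employee 7 (Carol): dept_id=3 -> matches Product
  - employee 8 (Julia): dept_id=NULL, no match -> kept with NULL
  - employee 9 (Pete): dept_id=2 -> matches Legal
All 9 rows appear; 2 have NULL department.

SQL:
SELECT a.name, b.name AS department
FROM employees a
LEFT JOIN departments b ON a.dept_id = b.id

Result:
name   | department
-------+-----------
Aaron  | Product   
Yara   | Design    
Wendy  | Design    
Eve    | Legal     
Karen  | NULL      
Olivia | Design    
Carol  | Product   
Julia  | NULL      
Pete   | Legal     


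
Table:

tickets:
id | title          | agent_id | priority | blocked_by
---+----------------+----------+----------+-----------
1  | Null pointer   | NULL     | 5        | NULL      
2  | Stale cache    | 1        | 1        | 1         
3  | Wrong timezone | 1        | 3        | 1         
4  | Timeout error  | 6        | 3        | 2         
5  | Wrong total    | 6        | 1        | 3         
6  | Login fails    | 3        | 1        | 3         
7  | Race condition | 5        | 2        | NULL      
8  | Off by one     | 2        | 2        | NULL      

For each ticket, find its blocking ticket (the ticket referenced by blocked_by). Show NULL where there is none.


This is a self-join: tickets is joined to a second copy of itself, matching each row's blocked_by to another row's id. Use LEFT JOIN so rows with blocked_by=NULL are kept.
  - ticket 1 (Null pointer): blocked_by=NULL -> NULL
  - ticket 2 (Stale cache): blocked_by=1 -> Null pointer
  - ticket 3 (Wrong timezone): blocked_by=1 -> Null pointer
  - ticket 4 (Timeout error): blocked_by=2 -> Stale cache
  - ticket 5 (Wrong total): blocked_by=3 -> Wrong timezone
  - ticket 6 (Login fails): blocked_by=3 -> Wrong timezone
  - ticket 7 (Race condition): blocked_by=NULL -> NULL
  - ticket 8 (Off by one): blocked_by=NULL -> NULL

SQL:
SELECT a.title AS item, b.title AS blocked_by
FROM tickets a
LEFT JOIN tickets b ON a.blocked_by = b.id

Result:
item           | blocked_by    
---------------+---------------
Null pointer   | NULL          
Stale cache    | Null pointer  
Wrong timezone | Null pointer  
Timeout error  | Stale cache   
Wrong total    | Wrong timezone
Login fails    | Wrong timezone
Race condition | NULL          
Off by one     | NULL          


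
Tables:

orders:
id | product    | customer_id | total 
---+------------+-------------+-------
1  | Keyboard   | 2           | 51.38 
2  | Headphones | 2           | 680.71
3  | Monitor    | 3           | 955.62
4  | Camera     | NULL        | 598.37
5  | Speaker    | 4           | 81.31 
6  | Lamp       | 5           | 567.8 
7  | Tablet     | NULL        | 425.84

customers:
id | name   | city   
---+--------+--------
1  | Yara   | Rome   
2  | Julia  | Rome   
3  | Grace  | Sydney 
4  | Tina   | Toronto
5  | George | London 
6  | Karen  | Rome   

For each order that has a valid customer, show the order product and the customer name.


INNER JOIN keeps only orders rows whose customer_id matches an id in customers. Walk through each order:
  - order 1 (Keyboard): customer_id=2 -> matches Julia
  - order 2 (Headphones): customer_id=2 -> matches Julia
  - order 3 (Monitor): customer_id=3 -> matches Grace
  - order 4 (Camera): customer_id=NULL, no match -> dropped
  - order 5 (Speaker): customer_id=4 -> matches Tina
  - order 6 (Lamp): customer_id=5 -> matches George
  - order 7 (Tablet): customer_id=NULL, no match -> dropped
So 2 of 7 rows are dropped.

SQL:
SELECT a.product, b.name AS customer
FROM orders a
INNER JOIN customers b ON a.customer_id = b.id

Result:
product    | customer
-----------+---------
Keyboard   | Julia   
Headphones | Julia   
Monitor    | Grace   
Speaker    | Tina    
Lamp       | George  


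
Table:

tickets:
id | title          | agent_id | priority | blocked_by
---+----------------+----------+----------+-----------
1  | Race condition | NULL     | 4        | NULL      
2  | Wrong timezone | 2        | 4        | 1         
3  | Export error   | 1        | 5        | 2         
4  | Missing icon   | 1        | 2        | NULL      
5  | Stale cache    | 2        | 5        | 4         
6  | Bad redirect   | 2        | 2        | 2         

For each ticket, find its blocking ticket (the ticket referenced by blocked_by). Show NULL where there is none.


This is a self-join: tickets is joined to a second copy of itself, matching each row's blocked_by to another row's id. Use LEFT JOIN so rows with blocked_by=NULL are kept.
  - ticket 1 (Race condition): blocked_by=NULL -> NULL
  - ticket 2 (Wrong timezone): blocked_by=1 -> Race condition
  - ticket 3 (Export error): blocked_by=2 -> Wrong timezone
  - ticket 4 (Missing icon): blocked_by=NULL -> NULL
  - ticket 5 (Stale cache): blocked_by=4 -> Missing icon
  - ticket 6 (Bad redirect): blocked_by=2 -> Wrong timezone

SQL:
SELECT a.title AS item, b.title AS blocked_by
FROM tickets a
LEFT JOIN tickets b ON a.blocked_by = b.id

Result:
item           | blocked_by    
---------------+---------------
Race condition | NULL          
Wrong timezone | Race condition
Export error   | Wrong timezone
Missing icon   | NULL          
Stale cache    | Missing icon  
Bad redirect   | Wrong timezone


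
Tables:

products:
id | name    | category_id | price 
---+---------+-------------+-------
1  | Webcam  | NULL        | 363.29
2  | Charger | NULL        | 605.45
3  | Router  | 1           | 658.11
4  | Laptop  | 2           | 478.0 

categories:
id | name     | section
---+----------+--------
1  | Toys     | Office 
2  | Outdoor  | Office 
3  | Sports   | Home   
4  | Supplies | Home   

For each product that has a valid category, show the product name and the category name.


INNER JOIN keeps only products rows whose category_id matches an id in categories. Walk through each product:
  - product 1 (Webcam): category_id=NULL, no match -> dropped
  - product 2 (Charger): category_id=NULL, no match -> dropped
  - product 3 (Router): category_id=1 -> matches Toys
  - product 4 (Laptop): category_id=2 -> matches Outdoor
So 2 of 4 rows are dropped.

SQL:
SELECT a.name, b.name AS category
FROM products a
INNER JOIN categories b ON a.category_id = b.id

Result:
name   | category
-------+---------
Router | Toys    
Laptop | Outdoor 


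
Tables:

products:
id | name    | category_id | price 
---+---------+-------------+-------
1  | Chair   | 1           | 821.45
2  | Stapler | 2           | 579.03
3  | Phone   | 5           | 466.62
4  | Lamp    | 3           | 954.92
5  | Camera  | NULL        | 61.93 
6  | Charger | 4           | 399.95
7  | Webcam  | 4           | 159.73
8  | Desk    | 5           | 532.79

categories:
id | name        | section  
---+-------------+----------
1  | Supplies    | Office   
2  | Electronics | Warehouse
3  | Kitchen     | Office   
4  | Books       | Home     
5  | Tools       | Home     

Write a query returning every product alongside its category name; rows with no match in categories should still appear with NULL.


LEFT JOIN keeps every row from products (the left table); where category_id has no match in categories, the category columns become NULL. Walk through each product:
  - product 1 (Chair): category_id=1 -> matches Supplies
  - product 2 (Stapler): category_id=2 -> matches Electronics
  - product 3 (Phone): category_id=5 -> matches Tools
  - product 4 (Lamp): category_id=3 -> matches Kitchen
  - product 5 (Camera): category_id=NULL, no match -> kept with NULL
  - product 6 (Charger): category_id=4 -> matches Books
  - product 7 (Webcam): category_id=4 -> matches Books
  - product 8 (Desk): category_id=5 -> matches Tools
All 8 rows appear; 1 has NULL category.

SQL:
SELECT a.name, b.name AS category
FROM products a
LEFT JOIN categories b ON a.category_id = b.id

Result:
name    | category   
--------+------------
Chair   | Supplies   
Stapler | Electronics
Phone   | Tools      
Lamp    | Kitchen    
Camera  | NULL       
Charger | Books      
Webcam  | Books      
Desk    | Tools      


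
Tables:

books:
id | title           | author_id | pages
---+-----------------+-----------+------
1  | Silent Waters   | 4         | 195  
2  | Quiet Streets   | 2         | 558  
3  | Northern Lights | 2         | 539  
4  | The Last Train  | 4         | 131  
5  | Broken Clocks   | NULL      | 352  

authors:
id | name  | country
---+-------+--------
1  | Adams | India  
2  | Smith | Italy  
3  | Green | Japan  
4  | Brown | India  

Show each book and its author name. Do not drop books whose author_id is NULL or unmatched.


LEFT JOIN keeps every row from books (the left table); where author_id has no match in authors, the author columns become NULL. Walk through each book:
  - book 1 (Silent Waters): author_id=4 -> matches Brown
  - book 2 (Quiet Streets): author_id=2 -> matches Smith
  - book 3 (Northern Lights): author_id=2 -> matches Smith
  - book 4 (The Last Train): author_id=4 -> matches Brown
  - book 5 (Broken Clocks): author_id=NULL, no match -> kept with NULL
All 5 rows appear; 1 has NULL author.

SQL:
SELECT a.title, b.name AS author
FROM books a
LEFT JOIN authors b ON a.author_id = b.id

Result:
title           | author
----------------+-------
Silent Waters   | Brown 
Quiet Streets   | Smith 
Northern Lights | Smith 
The Last Train  | Brown 
Broken Clocks   | NULL  


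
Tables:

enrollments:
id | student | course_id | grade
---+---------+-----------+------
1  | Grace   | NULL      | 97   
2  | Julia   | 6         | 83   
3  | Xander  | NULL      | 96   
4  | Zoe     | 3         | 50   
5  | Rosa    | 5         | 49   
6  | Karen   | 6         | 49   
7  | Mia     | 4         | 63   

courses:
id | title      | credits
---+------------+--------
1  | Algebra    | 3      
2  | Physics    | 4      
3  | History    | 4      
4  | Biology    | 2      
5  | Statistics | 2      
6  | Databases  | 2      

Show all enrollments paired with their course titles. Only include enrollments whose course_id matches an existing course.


INNER JOIN keeps only enrollments rows whose course_id matches an id in courses. Walk through each enrollment:
  - enrollment 1 (Grace): course_id=NULL, no match -> dropped
  - enrollment 2 (Julia): course_id=6 -> matches Databases
  - enrollment 3 (Xander): course_id=NULL, no match -> dropped
  - enrollment 4 (Zoe): course_id=3 -> matches History
  - enrollment 5 (Rosa): course_id=5 -> matches Statistics
  - enrollment 6 (Karen): course_id=6 -> matches Databases
  - enrollment 7 (Mia): course_id=4 -> matches Biology
So 2 of 7 rows are dropped.

SQL:
SELECT a.student, b.title AS course
FROM enrollments a
INNER JOIN courses b ON a.course_id = b.id

Result:
student | course    
--------+-----------
Julia   | Databases 
Zoe     | History   
Rosa    | Statistics
Karen   | Databases 
Mia     | Biology   


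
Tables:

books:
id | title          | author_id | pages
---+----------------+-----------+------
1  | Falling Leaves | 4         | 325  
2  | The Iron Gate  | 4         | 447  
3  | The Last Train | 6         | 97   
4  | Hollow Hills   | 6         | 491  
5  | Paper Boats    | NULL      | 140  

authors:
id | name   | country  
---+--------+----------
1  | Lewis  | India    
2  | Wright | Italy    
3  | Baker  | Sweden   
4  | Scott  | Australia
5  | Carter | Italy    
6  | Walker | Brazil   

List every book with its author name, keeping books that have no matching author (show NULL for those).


LEFT JOIN keeps every row from books (the left table); where author_id has no match in authors, the author columns become NULL. Walk through each book:
  - book 1 (Falling Leaves): author_id=4 -> matches Scott
  - book 2 (The Iron Gate): author_id=4 -> matches Scott
  - book 3 (The Last Train): author_id=6 -> matches Walker
  - book 4 (Hollow Hills): author_id=6 -> matches Walker
  - book 5 (Paper Boats): author_id=NULL, no match -> kept with NULL
All 5 rows appear; 1 has NULL author.

SQL:
SELECT a.title, b.name AS author
FROM books a
LEFT JOIN authors b ON a.author_id = b.id

Result:
title          | author
---------------+-------
Falling Leaves | Scott 
The Iron Gate  | Scott 
The Last Train | Walker
Hollow Hills   | Walker
Paper Boats    | NULL  


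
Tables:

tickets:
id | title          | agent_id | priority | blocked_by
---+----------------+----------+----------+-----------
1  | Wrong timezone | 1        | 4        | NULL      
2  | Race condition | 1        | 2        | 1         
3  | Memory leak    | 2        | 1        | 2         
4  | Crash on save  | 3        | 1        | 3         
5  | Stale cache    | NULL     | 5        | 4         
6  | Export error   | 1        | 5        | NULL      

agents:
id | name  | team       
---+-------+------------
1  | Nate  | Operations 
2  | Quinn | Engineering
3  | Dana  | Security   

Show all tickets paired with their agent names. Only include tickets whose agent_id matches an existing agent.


INNER JOIN keeps only tickets rows whose agent_id matches an id in agents. Walk through each ticket:
  - ticket 1 (Wrong timezone): agent_id=1 -> matches Nate
  - ticket 2 (Race condition): agent_id=1 -> matches Nate
  - ticket 3 (Memory leak): agent_id=2 -> matches Quinn
  - ticket 4 (Crash on save): agent_id=3 -> matches Dana
  - ticket 5 (Stale cache): agent_id=NULL, no match -> dropped
  - ticket 6 (Export error): agent_id=1 -> matches Nate
So 1 of 6 rows is dropped.

SQL:
SELECT a.title, b.name AS agent
FROM tickets a
INNER JOIN agents b ON a.agent_id = b.id

Result:
title          | agent
---------------+------
Wrong timezone | Nate 
Race condition | Nate 
Memory leak    | Quinn
Crash on save  | Dana 
Export error   | Nate 


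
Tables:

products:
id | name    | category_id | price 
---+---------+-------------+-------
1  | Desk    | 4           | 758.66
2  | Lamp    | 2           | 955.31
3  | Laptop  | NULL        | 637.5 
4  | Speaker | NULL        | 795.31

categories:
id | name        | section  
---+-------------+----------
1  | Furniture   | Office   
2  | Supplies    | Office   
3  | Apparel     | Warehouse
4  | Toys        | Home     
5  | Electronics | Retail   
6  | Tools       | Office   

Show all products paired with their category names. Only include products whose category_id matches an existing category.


INNER JOIN keeps only products rows whose category_id matches an id in categories. Walk through each product:
  - product 1 (Desk): category_id=4 -> matches Toys
  - product 2 (Lamp): category_id=2 -> matches Supplies
  - product 3 (Laptop): category_id=NULL, no match -> dropped
  - product 4 (Speaker): category_id=NULL, no match -> dropped
So 2 of 4 rows are dropped.

SQL:
SELECT a.name, b.name AS category
FROM products a
INNER JOIN categories b ON a.category_id = b.id

Result:
name | category
-----+---------
Desk | Toys    
Lamp | Supplies


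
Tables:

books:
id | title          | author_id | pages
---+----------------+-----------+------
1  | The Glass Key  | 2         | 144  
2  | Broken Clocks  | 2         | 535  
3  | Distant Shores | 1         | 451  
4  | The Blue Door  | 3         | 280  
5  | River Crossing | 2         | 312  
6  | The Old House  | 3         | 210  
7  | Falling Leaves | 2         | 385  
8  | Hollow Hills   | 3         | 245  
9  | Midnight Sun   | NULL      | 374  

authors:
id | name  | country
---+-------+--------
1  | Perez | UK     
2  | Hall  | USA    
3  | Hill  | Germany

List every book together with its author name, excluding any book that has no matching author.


INNER JOIN keeps only books rows whose author_id matches an id in authors. Walk through each book:
  - book 1 (The Glass Key): author_id=2 -> matches Hall
  - book 2 (Broken Clocks): author_id=2 -> matches Hall
  - book 3 (Distant Shores): author_id=1 -> matches Perez
  - book 4 (The Blue Door): author_id=3 -> matches Hill
  - book 5 (River Crossing): author_id=2 -> matches Hall
  - book 6 (The Old House): author_id=3 -> matches Hill
  - book 7 (Falling Leaves): author_id=2 -> matches Hall
  - book 8 (Hollow Hills): author_id=3 -> matches Hill
  - book 9 (Midnight Sun): author_id=NULL, no match -> dropped
So 1 of 9 rows is dropped.

SQL:
SELECT a.title, b.name AS author
FROM books a
INNER JOIN authors b ON a.author_id = b.id

Result:
title          | author
---------------+-------
The Glass Key  | Hall  
Broken Clocks  | Hall  
Distant Shores | Perez 
The Blue Door  | Hill  
River Crossing | Hall  
The Old House  | Hill  
Falling Leaves | Hall  
Hollow Hills   | Hill  


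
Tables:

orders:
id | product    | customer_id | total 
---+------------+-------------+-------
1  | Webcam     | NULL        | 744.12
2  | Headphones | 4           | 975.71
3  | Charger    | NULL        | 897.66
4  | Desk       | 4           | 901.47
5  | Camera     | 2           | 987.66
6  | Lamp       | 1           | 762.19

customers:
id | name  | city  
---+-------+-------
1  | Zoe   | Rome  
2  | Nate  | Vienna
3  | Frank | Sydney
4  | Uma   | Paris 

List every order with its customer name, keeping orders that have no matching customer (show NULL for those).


LEFT JOIN keeps every row from orders (the left table); where customer_id has no match in customers, the customer columns become NULL. Walk through each order:
  - order 1 (Webcam): customer_id=NULL, no match -> kept with NULL
  - order 2 (Headphones): customer_id=4 -> matches Uma
  - order 3 (Charger): customer_id=NULL, no match -> kept with NULL
  - order 4 (Desk): customer_id=4 -> matches Uma
  - order 5 (Camera): customer_id=2 -> matches Nate
  - order 6 (Lamp): customer_id=1 -> matches Zoe
All 6 rows appear; 2 have NULL customer.

SQL:
SELECT a.product, b.name AS customer
FROM orders a
LEFT JOIN customers b ON a.customer_id = b.id

Result:
product    | customer
-----------+---------
Webcam     | NULL    
Headphones | Uma     
Charger    | NULL    
Desk       | Uma     
Camera     | Nate    
Lamp       | Zoe     
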